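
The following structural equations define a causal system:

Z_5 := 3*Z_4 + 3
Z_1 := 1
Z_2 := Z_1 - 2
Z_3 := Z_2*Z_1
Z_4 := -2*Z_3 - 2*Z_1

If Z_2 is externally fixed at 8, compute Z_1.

1

Under do(Z_2=8), the mechanism Z_2 := Z_1 - 2 is discarded; Z_2 is fixed at 8.
Z_1 is not downstream of the intervention, so its value is determined by the original equations.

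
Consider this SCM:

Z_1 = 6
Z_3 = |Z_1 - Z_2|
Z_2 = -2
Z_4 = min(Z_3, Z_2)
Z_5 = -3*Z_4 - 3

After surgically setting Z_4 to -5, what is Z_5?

12

Intervening sets Z_4 = -5 and removes its equation (Z_4 = min(Z_3, Z_2)).
Z_5 = -3*Z_4 - 3  [with Z_4=-5]  = 12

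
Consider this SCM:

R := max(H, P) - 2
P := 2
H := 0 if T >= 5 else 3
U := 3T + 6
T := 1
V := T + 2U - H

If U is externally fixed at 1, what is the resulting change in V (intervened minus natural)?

-16

The intervention breaks the incoming arrows to U: U := 3T + 6 no longer applies, and U = 1.
H = 0 if T >= 5 else 3  [with T=1]  = 3
V = T + 2U - H  [with T=1, U=1, H=3]  = 0
Without intervention: H = 0 if T >= 5 else 3  [with T=1]  = 3; U = 3T + 6  [with T=1]  = 9; V = T + 2U - H  [with T=1, U=9, H=3]  = 16.
Change = 0 − 16 = -16.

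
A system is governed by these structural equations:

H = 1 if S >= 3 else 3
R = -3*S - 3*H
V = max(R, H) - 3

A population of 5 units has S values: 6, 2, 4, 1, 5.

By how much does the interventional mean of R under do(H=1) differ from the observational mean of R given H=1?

Every unit gets H=1 under the intervention. R values become -21, -9, -15, -6, -18; E[R|do(H=1)] = -13.8.
Conditioning on H=1 selects the 3 unit(s) with S ∈ {6, 4, 5}. Their R values: -21, -15, -18. Mean = -18.
Difference = -13.8 − (-18) = 4.2.

4.2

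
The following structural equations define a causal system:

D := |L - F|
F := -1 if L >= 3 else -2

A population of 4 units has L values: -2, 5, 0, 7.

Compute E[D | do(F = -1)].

Under do(F=-1), F's equation is replaced by F=-1 for every unit. Per-unit D: 1, 6, 1, 8. Mean = 4.

4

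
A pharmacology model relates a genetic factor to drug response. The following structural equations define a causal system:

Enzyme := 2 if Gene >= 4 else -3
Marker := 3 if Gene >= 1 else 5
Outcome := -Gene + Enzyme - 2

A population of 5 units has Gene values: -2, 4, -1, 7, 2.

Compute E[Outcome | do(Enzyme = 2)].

-2

do(Enzyme=2) breaks Enzyme's dependence on Gene. With Enzyme=2 fixed, Outcome across the units is 2, -4, 1, -7, -2, mean -2.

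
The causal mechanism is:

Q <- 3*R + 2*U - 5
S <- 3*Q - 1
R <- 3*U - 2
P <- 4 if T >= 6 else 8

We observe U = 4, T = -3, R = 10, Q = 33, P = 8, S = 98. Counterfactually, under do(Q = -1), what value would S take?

-4

Under do(Q=-1), the mechanism Q <- 3*R + 2*U - 5 is discarded; Q is fixed at -1.
S = 3*Q - 1  [with Q=-1]  = -4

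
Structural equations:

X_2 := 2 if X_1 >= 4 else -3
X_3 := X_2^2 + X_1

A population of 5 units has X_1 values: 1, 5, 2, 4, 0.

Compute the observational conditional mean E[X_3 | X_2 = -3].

10

Observing X_2=-3 restricts to units where X_2's equation naturally yields -3: X_1 ∈ {1, 2, 0}. In that subpopulation X_3 = 10, 11, 9, mean 10.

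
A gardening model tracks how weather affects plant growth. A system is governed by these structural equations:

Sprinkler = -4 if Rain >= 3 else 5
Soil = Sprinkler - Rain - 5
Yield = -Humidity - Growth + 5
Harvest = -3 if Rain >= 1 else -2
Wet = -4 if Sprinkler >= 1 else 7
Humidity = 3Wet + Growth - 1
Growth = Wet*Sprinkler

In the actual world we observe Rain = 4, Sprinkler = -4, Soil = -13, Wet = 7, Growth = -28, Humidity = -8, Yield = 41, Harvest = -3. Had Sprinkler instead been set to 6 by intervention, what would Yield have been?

66

Under do(Sprinkler=6), the mechanism Sprinkler = -4 if Rain >= 3 else 5 is discarded; Sprinkler is fixed at 6.
Wet = -4 if Sprinkler >= 1 else 7  [with Sprinkler=6]  = -4
Growth = Wet*Sprinkler  [with Wet=-4, Sprinkler=6]  = -24
Humidity = 3Wet + Growth - 1  [with Wet=-4, Growth=-24]  = -37
Yield = -Humidity - Growth + 5  [with Humidity=-37, Growth=-24]  = 66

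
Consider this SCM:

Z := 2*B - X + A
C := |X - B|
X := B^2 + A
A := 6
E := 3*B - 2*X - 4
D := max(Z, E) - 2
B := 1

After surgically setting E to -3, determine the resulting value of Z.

1

Intervening sets E = -3 and removes its equation (E := 3*B - 2*X - 4).
No directed path runs from E to Z, so Z keeps its natural value.
X = B^2 + A  [with B=1, A=6]  = 7
Z = 2*B - X + A  [with B=1, X=7, A=6]  = 1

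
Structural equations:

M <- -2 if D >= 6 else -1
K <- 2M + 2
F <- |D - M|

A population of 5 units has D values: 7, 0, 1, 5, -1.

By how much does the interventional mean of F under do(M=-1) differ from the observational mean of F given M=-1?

Under do(M=-1), M's equation is replaced by M=-1 for every unit. Per-unit F: 8, 1, 2, 6, 0. Mean = 3.4.
E[F|M=-1] averages over only the 4 units with M=-1 (D = 0, 1, 5, -1): F = 1, 2, 6, 0, mean 2.25.
Difference = 3.4 − 2.25 = 1.15.

1.15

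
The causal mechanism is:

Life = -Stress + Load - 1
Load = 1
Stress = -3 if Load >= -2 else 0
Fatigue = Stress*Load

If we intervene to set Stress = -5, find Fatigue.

The intervention breaks the incoming arrows to Stress: Stress = -3 if Load >= -2 else 0 no longer applies, and Stress = -5.
Fatigue = Stress*Load  [with Stress=-5, Load=1]  = -5

-5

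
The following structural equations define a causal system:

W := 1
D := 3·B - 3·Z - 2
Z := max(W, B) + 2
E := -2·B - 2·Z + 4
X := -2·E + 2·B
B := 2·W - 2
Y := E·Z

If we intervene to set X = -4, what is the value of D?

-11

Under do(X=-4), the mechanism X := -2·E + 2·B is discarded; X is fixed at -4.
Since D is not a descendant of the intervened variable, it is unaffected.
B = 2·W - 2  [with W=1]  = 0
Z = max(W, B) + 2  [with W=1, B=0]  = 3
D = 3·B - 3·Z - 2  [with B=0, Z=3]  = -11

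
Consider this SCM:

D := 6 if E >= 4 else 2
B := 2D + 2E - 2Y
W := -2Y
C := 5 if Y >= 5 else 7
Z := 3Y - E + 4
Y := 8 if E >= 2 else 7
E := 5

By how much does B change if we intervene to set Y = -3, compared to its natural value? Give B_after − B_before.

22

The intervention breaks the incoming arrows to Y: Y := 8 if E >= 2 else 7 no longer applies, and Y = -3.
D = 6 if E >= 4 else 2  [with E=5]  = 6
B = 2D + 2E - 2Y  [with D=6, E=5, Y=-3]  = 28
Without intervention: D = 6 if E >= 4 else 2  [with E=5]  = 6; Y = 8 if E >= 2 else 7  [with E=5]  = 8; B = 2D + 2E - 2Y  [with D=6, E=5, Y=8]  = 6.
Change = 28 − 6 = 22.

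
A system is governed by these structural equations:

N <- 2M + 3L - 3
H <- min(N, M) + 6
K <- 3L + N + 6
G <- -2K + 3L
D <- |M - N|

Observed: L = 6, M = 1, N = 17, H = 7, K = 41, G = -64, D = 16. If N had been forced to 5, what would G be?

-40

The intervention breaks the incoming arrows to N: N <- 2M + 3L - 3 no longer applies, and N = 5.
K = 3L + N + 6  [with L=6, N=5]  = 29
G = -2K + 3L  [with K=29, L=6]  = -40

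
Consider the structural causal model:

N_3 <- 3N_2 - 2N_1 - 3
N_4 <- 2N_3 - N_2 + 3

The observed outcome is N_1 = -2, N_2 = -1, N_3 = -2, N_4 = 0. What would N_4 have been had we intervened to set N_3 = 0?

4

The intervention breaks the incoming arrows to N_3: N_3 <- 3N_2 - 2N_1 - 3 no longer applies, and N_3 = 0.
N_4 = 2N_3 - N_2 + 3  [with N_3=0, N_2=-1]  = 4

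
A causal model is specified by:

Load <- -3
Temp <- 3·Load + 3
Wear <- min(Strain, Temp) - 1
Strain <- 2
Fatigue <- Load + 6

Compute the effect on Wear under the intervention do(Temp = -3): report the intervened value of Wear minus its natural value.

The intervention breaks the incoming arrows to Temp: Temp <- 3·Load + 3 no longer applies, and Temp = -3.
Wear = min(Strain, Temp) - 1  [with Strain=2, Temp=-3]  = -4
Without intervention: Temp = 3·Load + 3  [with Load=-3]  = -6; Wear = min(Strain, Temp) - 1  [with Strain=2, Temp=-6]  = -7.
Change = -4 − (-7) = 3.

3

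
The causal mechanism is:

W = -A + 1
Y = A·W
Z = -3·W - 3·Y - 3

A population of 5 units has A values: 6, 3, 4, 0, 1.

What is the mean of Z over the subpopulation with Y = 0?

Conditioning on Y=0 selects the 2 unit(s) with A ∈ {0, 1}. Their Z values: -6, -3. Mean = -4.5.

-4.5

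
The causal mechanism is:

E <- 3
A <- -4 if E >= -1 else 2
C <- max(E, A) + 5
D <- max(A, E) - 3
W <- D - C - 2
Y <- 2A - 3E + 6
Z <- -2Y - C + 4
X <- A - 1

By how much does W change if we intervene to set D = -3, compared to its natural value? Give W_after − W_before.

Intervening sets D = -3 and removes its equation (D <- max(A, E) - 3).
A = -4 if E >= -1 else 2  [with E=3]  = -4
C = max(E, A) + 5  [with E=3, A=-4]  = 8
W = D - C - 2  [with D=-3, C=8]  = -13
Without intervention: A = -4 if E >= -1 else 2  [with E=3]  = -4; C = max(E, A) + 5  [with E=3, A=-4]  = 8; D = max(A, E) - 3  [with A=-4, E=3]  = 0; W = D - C - 2  [with D=0, C=8]  = -10.
Change = -13 − (-10) = -3.

-3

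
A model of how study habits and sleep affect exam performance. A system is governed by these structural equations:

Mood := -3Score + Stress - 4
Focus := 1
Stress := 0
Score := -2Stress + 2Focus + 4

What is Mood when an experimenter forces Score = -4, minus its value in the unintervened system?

30

The intervention breaks the incoming arrows to Score: Score := -2Stress + 2Focus + 4 no longer applies, and Score = -4.
Mood = -3Score + Stress - 4  [with Score=-4, Stress=0]  = 8
Without intervention: Score = -2Stress + 2Focus + 4  [with Stress=0, Focus=1]  = 6; Mood = -3Score + Stress - 4  [with Score=6, Stress=0]  = -22.
Change = 8 − (-22) = 30.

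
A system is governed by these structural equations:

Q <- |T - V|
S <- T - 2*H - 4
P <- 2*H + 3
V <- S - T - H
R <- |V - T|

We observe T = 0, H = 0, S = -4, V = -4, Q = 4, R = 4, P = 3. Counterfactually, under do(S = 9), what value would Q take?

do(S=9) replaces the equation S <- T - 2*H - 4 with the constant S = 9.
V = S - T - H  [with S=9, T=0, H=0]  = 9
Q = |T - V|  [with T=0, V=9]  = 9

9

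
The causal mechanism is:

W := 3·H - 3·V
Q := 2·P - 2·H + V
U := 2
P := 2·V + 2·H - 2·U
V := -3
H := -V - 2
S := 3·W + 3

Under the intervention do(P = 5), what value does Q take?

5

Intervening sets P = 5 and removes its equation (P := 2·V + 2·H - 2·U).
H = -V - 2  [with V=-3]  = 1
Q = 2·P - 2·H + V  [with P=5, H=1, V=-3]  = 5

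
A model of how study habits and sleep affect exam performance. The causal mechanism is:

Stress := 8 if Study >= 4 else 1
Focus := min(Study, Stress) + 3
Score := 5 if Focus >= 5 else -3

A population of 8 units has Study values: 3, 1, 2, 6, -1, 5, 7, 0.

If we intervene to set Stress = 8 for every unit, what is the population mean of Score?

2

Under do(Stress=8), Stress's equation is replaced by Stress=8 for every unit. Per-unit Score: 5, -3, 5, 5, -3, 5, 5, -3. Mean = 2.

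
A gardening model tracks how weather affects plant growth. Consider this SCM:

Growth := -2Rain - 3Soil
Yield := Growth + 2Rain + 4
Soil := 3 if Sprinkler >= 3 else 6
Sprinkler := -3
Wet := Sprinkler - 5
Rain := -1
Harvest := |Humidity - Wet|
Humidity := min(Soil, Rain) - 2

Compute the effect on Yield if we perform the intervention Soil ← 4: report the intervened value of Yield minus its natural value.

6

The intervention breaks the incoming arrows to Soil: Soil := 3 if Sprinkler >= 3 else 6 no longer applies, and Soil = 4.
Growth = -2Rain - 3Soil  [with Rain=-1, Soil=4]  = -10
Yield = Growth + 2Rain + 4  [with Growth=-10, Rain=-1]  = -8
Without intervention: Soil = 3 if Sprinkler >= 3 else 6  [with Sprinkler=-3]  = 6; Growth = -2Rain - 3Soil  [with Rain=-1, Soil=6]  = -16; Yield = Growth + 2Rain + 4  [with Growth=-16, Rain=-1]  = -14.
Change = -8 − (-14) = 6.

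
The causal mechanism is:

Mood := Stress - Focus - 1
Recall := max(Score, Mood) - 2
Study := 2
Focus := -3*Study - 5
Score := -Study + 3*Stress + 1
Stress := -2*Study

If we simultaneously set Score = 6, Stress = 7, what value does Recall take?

The joint intervention fixes Score = 6, Stress = 7, removing each variable's own equation.
Focus = -3*Study - 5  [with Study=2]  = -11
Mood = Stress - Focus - 1  [with Stress=7, Focus=-11]  = 17
Recall = max(Score, Mood) - 2  [with Score=6, Mood=17]  = 15

15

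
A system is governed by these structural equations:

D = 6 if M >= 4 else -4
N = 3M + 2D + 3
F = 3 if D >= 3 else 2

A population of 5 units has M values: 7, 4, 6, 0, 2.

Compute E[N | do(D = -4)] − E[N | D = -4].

Every unit gets D=-4 under the intervention. N values become 16, 7, 13, -5, 1; E[N|do(D=-4)] = 6.4.
Observing D=-4 restricts to units where D's equation naturally yields -4: M ∈ {0, 2}. In that subpopulation N = -5, 1, mean -2.
Difference = 6.4 − (-2) = 8.4.

8.4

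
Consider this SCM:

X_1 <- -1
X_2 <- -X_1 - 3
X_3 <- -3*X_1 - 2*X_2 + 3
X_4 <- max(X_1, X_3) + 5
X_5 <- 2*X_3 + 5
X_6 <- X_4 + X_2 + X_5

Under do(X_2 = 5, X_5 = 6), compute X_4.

4

The joint intervention fixes X_2 = 5, X_5 = 6, removing each variable's own equation.
X_3 = -3*X_1 - 2*X_2 + 3  [with X_1=-1, X_2=5]  = -4
X_4 = max(X_1, X_3) + 5  [with X_1=-1, X_3=-4]  = 4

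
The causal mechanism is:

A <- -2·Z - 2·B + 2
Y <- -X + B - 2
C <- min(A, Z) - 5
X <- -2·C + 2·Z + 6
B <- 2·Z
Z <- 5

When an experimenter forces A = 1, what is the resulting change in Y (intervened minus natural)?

58

The intervention breaks the incoming arrows to A: A <- -2·Z - 2·B + 2 no longer applies, and A = 1.
B = 2·Z  [with Z=5]  = 10
C = min(A, Z) - 5  [with A=1, Z=5]  = -4
X = -2·C + 2·Z + 6  [with C=-4, Z=5]  = 24
Y = -X + B - 2  [with X=24, B=10]  = -16
Without intervention: B = 2·Z  [with Z=5]  = 10; A = -2·Z - 2·B + 2  [with Z=5, B=10]  = -28; C = min(A, Z) - 5  [with A=-28, Z=5]  = -33; X = -2·C + 2·Z + 6  [with C=-33, Z=5]  = 82; Y = -X + B - 2  [with X=82, B=10]  = -74.
Change = -16 − (-74) = 58.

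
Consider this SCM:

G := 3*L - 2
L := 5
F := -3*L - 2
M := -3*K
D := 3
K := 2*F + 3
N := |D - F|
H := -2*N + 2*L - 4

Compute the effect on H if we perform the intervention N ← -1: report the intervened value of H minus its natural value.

Under do(N=-1), the mechanism N := |D - F| is discarded; N is fixed at -1.
H = -2*N + 2*L - 4  [with N=-1, L=5]  = 8
Without intervention: F = -3*L - 2  [with L=5]  = -17; N = |D - F|  [with D=3, F=-17]  = 20; H = -2*N + 2*L - 4  [with N=20, L=5]  = -34.
Change = 8 − (-34) = 42.

42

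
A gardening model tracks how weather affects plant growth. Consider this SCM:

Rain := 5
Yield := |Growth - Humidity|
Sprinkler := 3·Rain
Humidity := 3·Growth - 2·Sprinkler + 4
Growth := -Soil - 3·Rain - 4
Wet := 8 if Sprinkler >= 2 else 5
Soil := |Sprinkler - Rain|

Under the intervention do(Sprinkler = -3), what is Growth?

-27

do(Sprinkler=-3) replaces the equation Sprinkler := 3·Rain with the constant Sprinkler = -3.
Soil = |Sprinkler - Rain|  [with Sprinkler=-3, Rain=5]  = 8
Growth = -Soil - 3·Rain - 4  [with Soil=8, Rain=5]  = -27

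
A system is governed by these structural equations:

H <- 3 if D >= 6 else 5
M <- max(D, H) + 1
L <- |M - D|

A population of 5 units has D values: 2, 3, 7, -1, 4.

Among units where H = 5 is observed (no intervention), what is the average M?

Conditioning on H=5 selects the 4 unit(s) with D ∈ {2, 3, -1, 4}. Their M values: 6, 6, 6, 6. Mean = 6.

6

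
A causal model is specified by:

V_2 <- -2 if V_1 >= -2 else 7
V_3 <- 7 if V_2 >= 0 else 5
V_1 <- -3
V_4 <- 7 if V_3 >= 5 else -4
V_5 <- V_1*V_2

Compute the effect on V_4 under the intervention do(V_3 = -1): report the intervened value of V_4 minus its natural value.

-11

The intervention breaks the incoming arrows to V_3: V_3 <- 7 if V_2 >= 0 else 5 no longer applies, and V_3 = -1.
V_4 = 7 if V_3 >= 5 else -4  [with V_3=-1]  = -4
Without intervention: V_2 = -2 if V_1 >= -2 else 7  [with V_1=-3]  = 7; V_3 = 7 if V_2 >= 0 else 5  [with V_2=7]  = 7; V_4 = 7 if V_3 >= 5 else -4  [with V_3=7]  = 7.
Change = -4 − 7 = -11.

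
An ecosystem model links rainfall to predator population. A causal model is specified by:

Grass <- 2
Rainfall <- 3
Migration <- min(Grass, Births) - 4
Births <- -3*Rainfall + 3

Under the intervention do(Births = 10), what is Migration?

The intervention breaks the incoming arrows to Births: Births <- -3*Rainfall + 3 no longer applies, and Births = 10.
Migration = min(Grass, Births) - 4  [with Grass=2, Births=10]  = -2

-2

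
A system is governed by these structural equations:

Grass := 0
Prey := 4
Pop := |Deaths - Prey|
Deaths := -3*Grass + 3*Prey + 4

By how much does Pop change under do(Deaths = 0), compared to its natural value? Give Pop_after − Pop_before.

-8

The intervention breaks the incoming arrows to Deaths: Deaths := -3*Grass + 3*Prey + 4 no longer applies, and Deaths = 0.
Pop = |Deaths - Prey|  [with Deaths=0, Prey=4]  = 4
Without intervention: Deaths = -3*Grass + 3*Prey + 4  [with Grass=0, Prey=4]  = 16; Pop = |Deaths - Prey|  [with Deaths=16, Prey=4]  = 12.
Change = 4 − 12 = -8.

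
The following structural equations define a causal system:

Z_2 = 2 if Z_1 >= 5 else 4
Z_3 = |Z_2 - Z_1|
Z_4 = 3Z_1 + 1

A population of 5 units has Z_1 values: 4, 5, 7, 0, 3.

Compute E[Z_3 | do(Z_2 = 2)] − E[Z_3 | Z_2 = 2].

The intervention sets Z_2=2 in all 5 units regardless of Z_1. Recomputing Z_3 per unit gives 2, 3, 5, 2, 1; average 2.6.
Conditioning on Z_2=2 selects the 2 unit(s) with Z_1 ∈ {5, 7}. Their Z_3 values: 3, 5. Mean = 4.
Difference = 2.6 − 4 = -1.4.

-1.4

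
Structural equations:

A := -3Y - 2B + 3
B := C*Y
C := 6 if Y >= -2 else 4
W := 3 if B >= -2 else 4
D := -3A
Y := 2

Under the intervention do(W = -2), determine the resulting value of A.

-27

Intervening sets W = -2 and removes its equation (W := 3 if B >= -2 else 4).
No directed path runs from W to A, so A keeps its natural value.
C = 6 if Y >= -2 else 4  [with Y=2]  = 6
B = C*Y  [with C=6, Y=2]  = 12
A = -3Y - 2B + 3  [with Y=2, B=12]  = -27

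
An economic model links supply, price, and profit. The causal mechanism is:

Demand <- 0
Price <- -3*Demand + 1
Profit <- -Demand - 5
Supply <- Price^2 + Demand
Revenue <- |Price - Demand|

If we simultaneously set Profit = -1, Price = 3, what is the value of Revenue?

3

Setting Profit = -1, Price = 3 by intervention discards those variables' equations.
Revenue = |Price - Demand|  [with Price=3, Demand=0]  = 3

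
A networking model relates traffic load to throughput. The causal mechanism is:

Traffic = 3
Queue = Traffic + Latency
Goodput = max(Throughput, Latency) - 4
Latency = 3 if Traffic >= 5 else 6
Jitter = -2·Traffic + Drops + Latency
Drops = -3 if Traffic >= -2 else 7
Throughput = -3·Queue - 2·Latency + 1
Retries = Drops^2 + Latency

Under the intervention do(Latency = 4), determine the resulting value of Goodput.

do(Latency=4) replaces the equation Latency = 3 if Traffic >= 5 else 6 with the constant Latency = 4.
Queue = Traffic + Latency  [with Traffic=3, Latency=4]  = 7
Throughput = -3·Queue - 2·Latency + 1  [with Queue=7, Latency=4]  = -28
Goodput = max(Throughput, Latency) - 4  [with Throughput=-28, Latency=4]  = 0

0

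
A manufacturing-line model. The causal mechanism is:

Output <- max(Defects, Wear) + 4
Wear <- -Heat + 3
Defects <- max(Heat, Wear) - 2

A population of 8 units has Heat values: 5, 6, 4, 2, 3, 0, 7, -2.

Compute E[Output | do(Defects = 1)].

5.75

Every unit gets Defects=1 under the intervention. Output values become 5, 5, 5, 5, 5, 7, 5, 9; E[Output|do(Defects=1)] = 5.75.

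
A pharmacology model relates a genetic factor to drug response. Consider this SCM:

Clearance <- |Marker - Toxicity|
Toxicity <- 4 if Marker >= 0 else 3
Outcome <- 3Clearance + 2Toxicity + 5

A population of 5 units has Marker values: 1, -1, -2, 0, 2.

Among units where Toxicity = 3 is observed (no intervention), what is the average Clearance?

Conditioning on Toxicity=3 selects the 2 unit(s) with Marker ∈ {-1, -2}. Their Clearance values: 4, 5. Mean = 4.5.

4.5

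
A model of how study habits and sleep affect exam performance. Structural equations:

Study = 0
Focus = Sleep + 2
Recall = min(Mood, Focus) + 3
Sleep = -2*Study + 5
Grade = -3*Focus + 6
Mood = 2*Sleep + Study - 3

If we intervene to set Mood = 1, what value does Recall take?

Intervening sets Mood = 1 and removes its equation (Mood = 2*Sleep + Study - 3).
Sleep = -2*Study + 5  [with Study=0]  = 5
Focus = Sleep + 2  [with Sleep=5]  = 7
Recall = min(Mood, Focus) + 3  [with Mood=1, Focus=7]  = 4

4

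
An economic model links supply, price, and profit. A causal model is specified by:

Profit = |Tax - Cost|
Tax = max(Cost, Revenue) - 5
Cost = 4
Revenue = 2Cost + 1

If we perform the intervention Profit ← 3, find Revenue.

9

The intervention breaks the incoming arrows to Profit: Profit = |Tax - Cost| no longer applies, and Profit = 3.
Since Revenue is not a descendant of the intervened variable, it is unaffected.
Revenue = 2Cost + 1  [with Cost=4]  = 9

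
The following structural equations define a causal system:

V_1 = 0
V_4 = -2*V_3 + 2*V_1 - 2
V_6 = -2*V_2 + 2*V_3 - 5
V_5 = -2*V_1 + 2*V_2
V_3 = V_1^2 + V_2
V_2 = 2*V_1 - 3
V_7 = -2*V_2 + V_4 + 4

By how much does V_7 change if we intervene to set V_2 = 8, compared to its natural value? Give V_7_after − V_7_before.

-44

Under do(V_2=8), the mechanism V_2 = 2*V_1 - 3 is discarded; V_2 is fixed at 8.
V_3 = V_1^2 + V_2  [with V_1=0, V_2=8]  = 8
V_4 = -2*V_3 + 2*V_1 - 2  [with V_3=8, V_1=0]  = -18
V_7 = -2*V_2 + V_4 + 4  [with V_2=8, V_4=-18]  = -30
Without intervention: V_2 = 2*V_1 - 3  [with V_1=0]  = -3; V_3 = V_1^2 + V_2  [with V_1=0, V_2=-3]  = -3; V_4 = -2*V_3 + 2*V_1 - 2  [with V_3=-3, V_1=0]  = 4; V_7 = -2*V_2 + V_4 + 4  [with V_2=-3, V_4=4]  = 14.
Change = -30 − 14 = -44.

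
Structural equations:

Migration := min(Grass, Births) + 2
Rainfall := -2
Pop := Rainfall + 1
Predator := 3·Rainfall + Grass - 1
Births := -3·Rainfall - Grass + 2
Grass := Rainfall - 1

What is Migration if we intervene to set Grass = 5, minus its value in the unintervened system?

do(Grass=5) replaces the equation Grass := Rainfall - 1 with the constant Grass = 5.
Births = -3·Rainfall - Grass + 2  [with Rainfall=-2, Grass=5]  = 3
Migration = min(Grass, Births) + 2  [with Grass=5, Births=3]  = 5
Without intervention: Grass = Rainfall - 1  [with Rainfall=-2]  = -3; Births = -3·Rainfall - Grass + 2  [with Rainfall=-2, Grass=-3]  = 11; Migration = min(Grass, Births) + 2  [with Grass=-3, Births=11]  = -1.
Change = 5 − (-1) = 6.

6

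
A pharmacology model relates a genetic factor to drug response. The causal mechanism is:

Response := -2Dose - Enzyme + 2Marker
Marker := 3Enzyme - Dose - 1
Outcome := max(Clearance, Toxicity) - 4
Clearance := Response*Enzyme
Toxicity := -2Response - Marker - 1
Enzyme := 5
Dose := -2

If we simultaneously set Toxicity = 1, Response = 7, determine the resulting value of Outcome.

Setting Toxicity = 1, Response = 7 by intervention discards those variables' equations.
Clearance = Response*Enzyme  [with Response=7, Enzyme=5]  = 35
Outcome = max(Clearance, Toxicity) - 4  [with Clearance=35, Toxicity=1]  = 31

31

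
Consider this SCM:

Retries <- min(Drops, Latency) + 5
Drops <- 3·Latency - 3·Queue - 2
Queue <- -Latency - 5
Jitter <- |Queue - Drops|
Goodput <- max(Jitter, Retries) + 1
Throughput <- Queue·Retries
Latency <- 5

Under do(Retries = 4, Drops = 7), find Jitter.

The joint intervention fixes Retries = 4, Drops = 7, removing each variable's own equation.
Queue = -Latency - 5  [with Latency=5]  = -10
Jitter = |Queue - Drops|  [with Queue=-10, Drops=7]  = 17

17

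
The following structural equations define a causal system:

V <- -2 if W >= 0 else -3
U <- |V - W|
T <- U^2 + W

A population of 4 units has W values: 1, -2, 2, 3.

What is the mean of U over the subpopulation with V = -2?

Observing V=-2 restricts to units where V's equation naturally yields -2: W ∈ {1, 2, 3}. In that subpopulation U = 3, 4, 5, mean 4.

4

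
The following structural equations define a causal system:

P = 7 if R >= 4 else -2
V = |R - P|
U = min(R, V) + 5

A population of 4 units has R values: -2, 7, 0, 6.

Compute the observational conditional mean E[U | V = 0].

4

E[U|V=0] averages over only the 2 units with V=0 (R = -2, 7): U = 3, 5, mean 4.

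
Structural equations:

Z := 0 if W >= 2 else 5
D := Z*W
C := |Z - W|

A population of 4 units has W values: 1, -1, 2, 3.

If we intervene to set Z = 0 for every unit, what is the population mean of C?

do(Z=0) breaks Z's dependence on W. With Z=0 fixed, C across the units is 1, 1, 2, 3, mean 1.75.

1.75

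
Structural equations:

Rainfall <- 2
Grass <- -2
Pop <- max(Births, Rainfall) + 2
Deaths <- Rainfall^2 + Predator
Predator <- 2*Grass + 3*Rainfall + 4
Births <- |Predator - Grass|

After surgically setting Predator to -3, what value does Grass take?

Under do(Predator=-3), the mechanism Predator <- 2*Grass + 3*Rainfall + 4 is discarded; Predator is fixed at -3.
Since Grass is not a descendant of the intervened variable, it is unaffected.

-2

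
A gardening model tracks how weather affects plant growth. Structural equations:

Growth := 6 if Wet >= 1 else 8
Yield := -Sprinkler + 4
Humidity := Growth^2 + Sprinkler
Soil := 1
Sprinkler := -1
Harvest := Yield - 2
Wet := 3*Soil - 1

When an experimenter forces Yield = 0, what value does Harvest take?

-2

Intervening sets Yield = 0 and removes its equation (Yield := -Sprinkler + 4).
Harvest = Yield - 2  [with Yield=0]  = -2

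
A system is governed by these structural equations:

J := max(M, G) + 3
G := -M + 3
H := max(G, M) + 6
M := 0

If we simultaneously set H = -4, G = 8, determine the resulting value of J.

11

The joint intervention fixes H = -4, G = 8, removing each variable's own equation.
J = max(M, G) + 3  [with M=0, G=8]  = 11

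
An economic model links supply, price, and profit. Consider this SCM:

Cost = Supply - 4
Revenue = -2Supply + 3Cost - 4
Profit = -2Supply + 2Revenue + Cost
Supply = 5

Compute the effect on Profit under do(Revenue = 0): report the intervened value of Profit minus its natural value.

22

The intervention breaks the incoming arrows to Revenue: Revenue = -2Supply + 3Cost - 4 no longer applies, and Revenue = 0.
Cost = Supply - 4  [with Supply=5]  = 1
Profit = -2Supply + 2Revenue + Cost  [with Supply=5, Revenue=0, Cost=1]  = -9
Without intervention: Cost = Supply - 4  [with Supply=5]  = 1; Revenue = -2Supply + 3Cost - 4  [with Supply=5, Cost=1]  = -11; Profit = -2Supply + 2Revenue + Cost  [with Supply=5, Revenue=-11, Cost=1]  = -31.
Change = -9 − (-31) = 22.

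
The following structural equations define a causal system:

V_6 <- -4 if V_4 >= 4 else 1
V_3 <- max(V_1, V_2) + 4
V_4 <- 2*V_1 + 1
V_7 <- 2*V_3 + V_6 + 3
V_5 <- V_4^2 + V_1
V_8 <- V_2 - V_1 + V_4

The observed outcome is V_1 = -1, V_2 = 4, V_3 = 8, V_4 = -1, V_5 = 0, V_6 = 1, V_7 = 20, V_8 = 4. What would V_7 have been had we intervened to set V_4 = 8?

The intervention breaks the incoming arrows to V_4: V_4 <- 2*V_1 + 1 no longer applies, and V_4 = 8.
V_3 = max(V_1, V_2) + 4  [with V_1=-1, V_2=4]  = 8
V_6 = -4 if V_4 >= 4 else 1  [with V_4=8]  = -4
V_7 = 2*V_3 + V_6 + 3  [with V_3=8, V_6=-4]  = 15

15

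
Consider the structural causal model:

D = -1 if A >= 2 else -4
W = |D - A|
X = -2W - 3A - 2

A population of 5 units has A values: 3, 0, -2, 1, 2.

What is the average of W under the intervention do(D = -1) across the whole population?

Every unit gets D=-1 under the intervention. W values become 4, 1, 1, 2, 3; E[W|do(D=-1)] = 2.2.

2.2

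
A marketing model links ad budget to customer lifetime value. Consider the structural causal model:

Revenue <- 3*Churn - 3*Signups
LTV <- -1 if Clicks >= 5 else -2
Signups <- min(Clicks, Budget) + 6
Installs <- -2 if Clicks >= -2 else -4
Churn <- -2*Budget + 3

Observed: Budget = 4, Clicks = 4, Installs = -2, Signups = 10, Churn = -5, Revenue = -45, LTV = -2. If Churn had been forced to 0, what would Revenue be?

-30

The intervention breaks the incoming arrows to Churn: Churn <- -2*Budget + 3 no longer applies, and Churn = 0.
Signups = min(Clicks, Budget) + 6  [with Clicks=4, Budget=4]  = 10
Revenue = 3*Churn - 3*Signups  [with Churn=0, Signups=10]  = -30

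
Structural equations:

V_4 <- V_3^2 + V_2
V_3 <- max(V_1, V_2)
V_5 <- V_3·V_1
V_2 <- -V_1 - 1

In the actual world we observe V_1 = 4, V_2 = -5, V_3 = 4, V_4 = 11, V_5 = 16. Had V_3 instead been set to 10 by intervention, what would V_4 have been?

The intervention breaks the incoming arrows to V_3: V_3 <- max(V_1, V_2) no longer applies, and V_3 = 10.
V_2 = -V_1 - 1  [with V_1=4]  = -5
V_4 = V_3^2 + V_2  [with V_3=10, V_2=-5]  = 95

95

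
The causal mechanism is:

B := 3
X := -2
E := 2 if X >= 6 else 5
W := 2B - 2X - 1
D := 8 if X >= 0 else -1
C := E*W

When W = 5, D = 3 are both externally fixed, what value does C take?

25

The joint intervention fixes W = 5, D = 3, removing each variable's own equation.
E = 2 if X >= 6 else 5  [with X=-2]  = 5
C = E*W  [with E=5, W=5]  = 25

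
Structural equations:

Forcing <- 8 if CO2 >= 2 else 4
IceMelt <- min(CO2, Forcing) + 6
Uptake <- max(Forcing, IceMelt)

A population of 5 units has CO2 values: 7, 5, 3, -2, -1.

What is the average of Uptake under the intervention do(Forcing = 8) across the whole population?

9.8

Every unit gets Forcing=8 under the intervention. Uptake values become 13, 11, 9, 8, 8; E[Uptake|do(Forcing=8)] = 9.8.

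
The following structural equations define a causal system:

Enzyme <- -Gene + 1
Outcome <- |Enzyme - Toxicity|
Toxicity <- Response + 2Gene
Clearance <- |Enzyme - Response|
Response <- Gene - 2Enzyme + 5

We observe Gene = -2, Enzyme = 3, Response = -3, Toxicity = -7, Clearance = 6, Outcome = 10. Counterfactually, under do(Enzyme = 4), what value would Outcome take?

13

Under do(Enzyme=4), the mechanism Enzyme <- -Gene + 1 is discarded; Enzyme is fixed at 4.
Response = Gene - 2Enzyme + 5  [with Gene=-2, Enzyme=4]  = -5
Toxicity = Response + 2Gene  [with Response=-5, Gene=-2]  = -9
Outcome = |Enzyme - Toxicity|  [with Enzyme=4, Toxicity=-9]  = 13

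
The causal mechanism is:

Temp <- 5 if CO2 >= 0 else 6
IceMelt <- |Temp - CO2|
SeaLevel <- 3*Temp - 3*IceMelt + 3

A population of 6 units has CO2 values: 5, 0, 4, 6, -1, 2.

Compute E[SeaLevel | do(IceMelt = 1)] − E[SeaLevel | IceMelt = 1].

The intervention sets IceMelt=1 in all 6 units regardless of CO2. Recomputing SeaLevel per unit gives 15, 15, 15, 15, 18, 15; average 15.5.
E[SeaLevel|IceMelt=1] averages over only the 2 units with IceMelt=1 (CO2 = 4, 6): SeaLevel = 15, 15, mean 15.
Difference = 15.5 − 15 = 0.5.

0.5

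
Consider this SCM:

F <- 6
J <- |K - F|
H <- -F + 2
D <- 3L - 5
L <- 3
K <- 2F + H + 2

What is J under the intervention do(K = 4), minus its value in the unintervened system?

The intervention breaks the incoming arrows to K: K <- 2F + H + 2 no longer applies, and K = 4.
J = |K - F|  [with K=4, F=6]  = 2
Without intervention: H = -F + 2  [with F=6]  = -4; K = 2F + H + 2  [with F=6, H=-4]  = 10; J = |K - F|  [with K=10, F=6]  = 4.
Change = 2 − 4 = -2.

-2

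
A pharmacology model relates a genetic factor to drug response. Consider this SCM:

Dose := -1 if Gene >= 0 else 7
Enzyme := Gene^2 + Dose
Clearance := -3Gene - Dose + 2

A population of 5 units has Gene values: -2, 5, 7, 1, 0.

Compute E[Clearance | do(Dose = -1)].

-3.6

Every unit gets Dose=-1 under the intervention. Clearance values become 9, -12, -18, 0, 3; E[Clearance|do(Dose=-1)] = -3.6.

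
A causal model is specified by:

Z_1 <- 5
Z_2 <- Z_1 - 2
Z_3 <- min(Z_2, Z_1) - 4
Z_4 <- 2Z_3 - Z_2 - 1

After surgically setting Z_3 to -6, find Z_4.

The intervention breaks the incoming arrows to Z_3: Z_3 <- min(Z_2, Z_1) - 4 no longer applies, and Z_3 = -6.
Z_2 = Z_1 - 2  [with Z_1=5]  = 3
Z_4 = 2Z_3 - Z_2 - 1  [with Z_3=-6, Z_2=3]  = -16

-16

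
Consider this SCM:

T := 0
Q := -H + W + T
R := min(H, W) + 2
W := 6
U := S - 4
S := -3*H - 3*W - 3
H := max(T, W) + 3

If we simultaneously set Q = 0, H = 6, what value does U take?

-43

The joint intervention fixes Q = 0, H = 6, removing each variable's own equation.
S = -3*H - 3*W - 3  [with H=6, W=6]  = -39
U = S - 4  [with S=-39]  = -43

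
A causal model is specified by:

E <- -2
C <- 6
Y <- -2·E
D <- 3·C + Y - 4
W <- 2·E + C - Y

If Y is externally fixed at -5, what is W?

The intervention breaks the incoming arrows to Y: Y <- -2·E no longer applies, and Y = -5.
W = 2·E + C - Y  [with E=-2, C=6, Y=-5]  = 7

7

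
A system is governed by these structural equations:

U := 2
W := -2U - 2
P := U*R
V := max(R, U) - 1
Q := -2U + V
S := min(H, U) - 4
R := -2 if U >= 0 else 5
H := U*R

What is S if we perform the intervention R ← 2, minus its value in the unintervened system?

6

Under do(R=2), the mechanism R := -2 if U >= 0 else 5 is discarded; R is fixed at 2.
H = U*R  [with U=2, R=2]  = 4
S = min(H, U) - 4  [with H=4, U=2]  = -2
Without intervention: R = -2 if U >= 0 else 5  [with U=2]  = -2; H = U*R  [with U=2, R=-2]  = -4; S = min(H, U) - 4  [with H=-4, U=2]  = -8.
Change = -2 − (-8) = 6.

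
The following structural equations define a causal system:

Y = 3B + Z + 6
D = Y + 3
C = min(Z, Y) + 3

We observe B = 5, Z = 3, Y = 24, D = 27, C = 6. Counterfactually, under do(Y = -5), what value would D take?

The intervention breaks the incoming arrows to Y: Y = 3B + Z + 6 no longer applies, and Y = -5.
D = Y + 3  [with Y=-5]  = -2

-2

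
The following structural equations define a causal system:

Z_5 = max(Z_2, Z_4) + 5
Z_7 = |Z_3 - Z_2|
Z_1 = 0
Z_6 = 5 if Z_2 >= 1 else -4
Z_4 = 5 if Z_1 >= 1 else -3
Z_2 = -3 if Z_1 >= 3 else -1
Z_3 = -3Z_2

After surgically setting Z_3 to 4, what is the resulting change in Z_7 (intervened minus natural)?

The intervention breaks the incoming arrows to Z_3: Z_3 = -3Z_2 no longer applies, and Z_3 = 4.
Z_2 = -3 if Z_1 >= 3 else -1  [with Z_1=0]  = -1
Z_7 = |Z_3 - Z_2|  [with Z_3=4, Z_2=-1]  = 5
Without intervention: Z_2 = -3 if Z_1 >= 3 else -1  [with Z_1=0]  = -1; Z_3 = -3Z_2  [with Z_2=-1]  = 3; Z_7 = |Z_3 - Z_2|  [with Z_3=3, Z_2=-1]  = 4.
Change = 5 − 4 = 1.

1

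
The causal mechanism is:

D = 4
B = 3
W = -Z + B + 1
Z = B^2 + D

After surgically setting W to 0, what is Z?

13

Under do(W=0), the mechanism W = -Z + B + 1 is discarded; W is fixed at 0.
Since Z is not a descendant of the intervened variable, it is unaffected.
Z = B^2 + D  [with B=3, D=4]  = 13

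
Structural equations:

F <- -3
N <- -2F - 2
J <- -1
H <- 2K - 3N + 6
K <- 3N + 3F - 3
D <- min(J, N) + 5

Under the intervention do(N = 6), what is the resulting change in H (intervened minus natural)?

do(N=6) replaces the equation N <- -2F - 2 with the constant N = 6.
K = 3N + 3F - 3  [with N=6, F=-3]  = 6
H = 2K - 3N + 6  [with K=6, N=6]  = 0
Without intervention: N = -2F - 2  [with F=-3]  = 4; K = 3N + 3F - 3  [with N=4, F=-3]  = 0; H = 2K - 3N + 6  [with K=0, N=4]  = -6.
Change = 0 − (-6) = 6.

6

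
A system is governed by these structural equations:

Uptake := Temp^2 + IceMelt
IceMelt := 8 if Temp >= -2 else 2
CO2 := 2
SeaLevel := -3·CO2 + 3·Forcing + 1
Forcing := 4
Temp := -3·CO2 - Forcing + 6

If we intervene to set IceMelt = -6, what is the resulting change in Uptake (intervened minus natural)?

-8

Under do(IceMelt=-6), the mechanism IceMelt := 8 if Temp >= -2 else 2 is discarded; IceMelt is fixed at -6.
Temp = -3·CO2 - Forcing + 6  [with CO2=2, Forcing=4]  = -4
Uptake = Temp^2 + IceMelt  [with Temp=-4, IceMelt=-6]  = 10
Without intervention: Temp = -3·CO2 - Forcing + 6  [with CO2=2, Forcing=4]  = -4; IceMelt = 8 if Temp >= -2 else 2  [with Temp=-4]  = 2; Uptake = Temp^2 + IceMelt  [with Temp=-4, IceMelt=2]  = 18.
Change = 10 − 18 = -8.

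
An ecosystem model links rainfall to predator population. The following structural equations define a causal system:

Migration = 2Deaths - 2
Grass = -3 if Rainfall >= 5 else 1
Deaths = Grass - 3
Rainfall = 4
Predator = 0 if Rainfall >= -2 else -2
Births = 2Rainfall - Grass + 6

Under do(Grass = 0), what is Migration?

-8

Under do(Grass=0), the mechanism Grass = -3 if Rainfall >= 5 else 1 is discarded; Grass is fixed at 0.
Deaths = Grass - 3  [with Grass=0]  = -3
Migration = 2Deaths - 2  [with Deaths=-3]  = -8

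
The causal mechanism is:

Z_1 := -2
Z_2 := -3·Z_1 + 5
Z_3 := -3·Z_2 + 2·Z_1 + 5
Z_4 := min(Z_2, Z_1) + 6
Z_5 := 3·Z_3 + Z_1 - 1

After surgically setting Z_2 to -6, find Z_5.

do(Z_2=-6) replaces the equation Z_2 := -3·Z_1 + 5 with the constant Z_2 = -6.
Z_3 = -3·Z_2 + 2·Z_1 + 5  [with Z_2=-6, Z_1=-2]  = 19
Z_5 = 3·Z_3 + Z_1 - 1  [with Z_3=19, Z_1=-2]  = 54

54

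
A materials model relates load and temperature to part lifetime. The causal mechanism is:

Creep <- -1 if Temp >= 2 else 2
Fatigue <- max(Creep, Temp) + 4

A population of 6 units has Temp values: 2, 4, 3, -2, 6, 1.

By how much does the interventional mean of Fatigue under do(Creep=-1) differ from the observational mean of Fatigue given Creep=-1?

-1.25

Every unit gets Creep=-1 under the intervention. Fatigue values become 6, 8, 7, 3, 10, 5; E[Fatigue|do(Creep=-1)] = 6.5.
E[Fatigue|Creep=-1] averages over only the 4 units with Creep=-1 (Temp = 2, 4, 3, 6): Fatigue = 6, 8, 7, 10, mean 7.75.
Difference = 6.5 − 7.75 = -1.25.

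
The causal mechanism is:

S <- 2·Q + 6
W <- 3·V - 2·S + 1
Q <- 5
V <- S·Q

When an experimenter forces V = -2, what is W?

-37

The intervention breaks the incoming arrows to V: V <- S·Q no longer applies, and V = -2.
S = 2·Q + 6  [with Q=5]  = 16
W = 3·V - 2·S + 1  [with V=-2, S=16]  = -37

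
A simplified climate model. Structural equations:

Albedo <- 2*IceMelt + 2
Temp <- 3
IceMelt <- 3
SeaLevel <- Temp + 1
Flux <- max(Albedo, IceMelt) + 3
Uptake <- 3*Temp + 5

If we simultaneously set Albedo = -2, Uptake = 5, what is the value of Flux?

6

The joint intervention fixes Albedo = -2, Uptake = 5, removing each variable's own equation.
Flux = max(Albedo, IceMelt) + 3  [with Albedo=-2, IceMelt=3]  = 6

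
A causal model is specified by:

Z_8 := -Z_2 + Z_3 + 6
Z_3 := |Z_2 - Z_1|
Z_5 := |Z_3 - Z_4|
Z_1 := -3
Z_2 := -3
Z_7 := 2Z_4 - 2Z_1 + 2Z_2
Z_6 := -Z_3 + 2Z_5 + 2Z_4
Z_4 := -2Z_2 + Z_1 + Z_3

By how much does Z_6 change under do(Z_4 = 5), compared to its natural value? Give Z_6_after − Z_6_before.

8

Under do(Z_4=5), the mechanism Z_4 := -2Z_2 + Z_1 + Z_3 is discarded; Z_4 is fixed at 5.
Z_3 = |Z_2 - Z_1|  [with Z_2=-3, Z_1=-3]  = 0
Z_5 = |Z_3 - Z_4|  [with Z_3=0, Z_4=5]  = 5
Z_6 = -Z_3 + 2Z_5 + 2Z_4  [with Z_3=0, Z_5=5, Z_4=5]  = 20
Without intervention: Z_3 = |Z_2 - Z_1|  [with Z_2=-3, Z_1=-3]  = 0; Z_4 = -2Z_2 + Z_1 + Z_3  [with Z_2=-3, Z_1=-3, Z_3=0]  = 3; Z_5 = |Z_3 - Z_4|  [with Z_3=0, Z_4=3]  = 3; Z_6 = -Z_3 + 2Z_5 + 2Z_4  [with Z_3=0, Z_5=3, Z_4=3]  = 12.
Change = 20 − 12 = 8.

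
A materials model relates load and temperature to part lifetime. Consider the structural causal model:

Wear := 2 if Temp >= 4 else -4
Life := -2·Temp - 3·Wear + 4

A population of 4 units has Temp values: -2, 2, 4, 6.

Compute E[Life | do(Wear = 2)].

-7

The intervention sets Wear=2 in all 4 units regardless of Temp. Recomputing Life per unit gives 2, -6, -10, -14; average -7.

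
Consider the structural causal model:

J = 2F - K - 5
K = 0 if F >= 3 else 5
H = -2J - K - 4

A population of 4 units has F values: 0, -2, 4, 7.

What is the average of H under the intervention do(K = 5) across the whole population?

2

Every unit gets K=5 under the intervention. H values become 11, 19, -5, -17; E[H|do(K=5)] = 2.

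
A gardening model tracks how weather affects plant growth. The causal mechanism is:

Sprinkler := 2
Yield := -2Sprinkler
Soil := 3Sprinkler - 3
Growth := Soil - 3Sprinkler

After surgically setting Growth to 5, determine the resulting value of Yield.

-4

The intervention breaks the incoming arrows to Growth: Growth := Soil - 3Sprinkler no longer applies, and Growth = 5.
Yield is not downstream of the intervention, so its value is determined by the original equations.
Yield = -2Sprinkler  [with Sprinkler=2]  = -4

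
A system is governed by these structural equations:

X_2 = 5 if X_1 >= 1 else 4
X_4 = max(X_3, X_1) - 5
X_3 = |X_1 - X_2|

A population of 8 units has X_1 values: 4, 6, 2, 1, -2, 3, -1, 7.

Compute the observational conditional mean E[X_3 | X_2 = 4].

5.5

E[X_3|X_2=4] averages over only the 2 units with X_2=4 (X_1 = -2, -1): X_3 = 6, 5, mean 5.5.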